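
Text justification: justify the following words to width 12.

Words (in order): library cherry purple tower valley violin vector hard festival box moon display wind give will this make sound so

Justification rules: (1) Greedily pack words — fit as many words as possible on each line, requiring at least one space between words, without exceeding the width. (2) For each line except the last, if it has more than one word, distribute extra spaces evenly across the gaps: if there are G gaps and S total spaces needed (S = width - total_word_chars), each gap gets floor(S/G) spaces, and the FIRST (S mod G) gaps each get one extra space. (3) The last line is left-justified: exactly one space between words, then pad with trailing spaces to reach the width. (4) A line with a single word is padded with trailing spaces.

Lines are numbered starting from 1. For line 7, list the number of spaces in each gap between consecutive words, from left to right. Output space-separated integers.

Line 1: ['library'] (min_width=7, slack=5)
Line 2: ['cherry'] (min_width=6, slack=6)
Line 3: ['purple', 'tower'] (min_width=12, slack=0)
Line 4: ['valley'] (min_width=6, slack=6)
Line 5: ['violin'] (min_width=6, slack=6)
Line 6: ['vector', 'hard'] (min_width=11, slack=1)
Line 7: ['festival', 'box'] (min_width=12, slack=0)
Line 8: ['moon', 'display'] (min_width=12, slack=0)
Line 9: ['wind', 'give'] (min_width=9, slack=3)
Line 10: ['will', 'this'] (min_width=9, slack=3)
Line 11: ['make', 'sound'] (min_width=10, slack=2)
Line 12: ['so'] (min_width=2, slack=10)

Answer: 1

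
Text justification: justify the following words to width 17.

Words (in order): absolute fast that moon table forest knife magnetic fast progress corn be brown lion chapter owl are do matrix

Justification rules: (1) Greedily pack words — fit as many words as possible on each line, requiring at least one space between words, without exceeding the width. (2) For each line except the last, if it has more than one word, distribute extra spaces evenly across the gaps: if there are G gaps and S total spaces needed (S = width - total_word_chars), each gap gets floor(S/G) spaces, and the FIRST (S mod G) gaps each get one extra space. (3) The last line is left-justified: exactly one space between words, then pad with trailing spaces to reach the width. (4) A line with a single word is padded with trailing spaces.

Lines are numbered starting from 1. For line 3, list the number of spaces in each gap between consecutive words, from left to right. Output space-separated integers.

Answer: 6

Derivation:
Line 1: ['absolute', 'fast'] (min_width=13, slack=4)
Line 2: ['that', 'moon', 'table'] (min_width=15, slack=2)
Line 3: ['forest', 'knife'] (min_width=12, slack=5)
Line 4: ['magnetic', 'fast'] (min_width=13, slack=4)
Line 5: ['progress', 'corn', 'be'] (min_width=16, slack=1)
Line 6: ['brown', 'lion'] (min_width=10, slack=7)
Line 7: ['chapter', 'owl', 'are'] (min_width=15, slack=2)
Line 8: ['do', 'matrix'] (min_width=9, slack=8)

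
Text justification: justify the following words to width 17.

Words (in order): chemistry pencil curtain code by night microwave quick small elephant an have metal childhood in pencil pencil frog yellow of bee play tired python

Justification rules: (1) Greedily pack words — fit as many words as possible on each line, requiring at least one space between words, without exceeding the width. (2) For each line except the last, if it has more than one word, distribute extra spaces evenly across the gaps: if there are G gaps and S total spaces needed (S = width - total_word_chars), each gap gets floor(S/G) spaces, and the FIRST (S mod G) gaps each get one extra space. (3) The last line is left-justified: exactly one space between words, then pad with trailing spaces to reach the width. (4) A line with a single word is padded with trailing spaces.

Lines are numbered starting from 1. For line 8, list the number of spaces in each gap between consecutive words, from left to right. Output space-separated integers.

Line 1: ['chemistry', 'pencil'] (min_width=16, slack=1)
Line 2: ['curtain', 'code', 'by'] (min_width=15, slack=2)
Line 3: ['night', 'microwave'] (min_width=15, slack=2)
Line 4: ['quick', 'small'] (min_width=11, slack=6)
Line 5: ['elephant', 'an', 'have'] (min_width=16, slack=1)
Line 6: ['metal', 'childhood'] (min_width=15, slack=2)
Line 7: ['in', 'pencil', 'pencil'] (min_width=16, slack=1)
Line 8: ['frog', 'yellow', 'of'] (min_width=14, slack=3)
Line 9: ['bee', 'play', 'tired'] (min_width=14, slack=3)
Line 10: ['python'] (min_width=6, slack=11)

Answer: 3 2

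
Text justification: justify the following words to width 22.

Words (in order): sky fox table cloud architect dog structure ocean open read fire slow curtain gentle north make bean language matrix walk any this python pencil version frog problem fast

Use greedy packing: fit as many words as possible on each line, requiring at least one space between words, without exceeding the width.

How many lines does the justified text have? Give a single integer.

Answer: 9

Derivation:
Line 1: ['sky', 'fox', 'table', 'cloud'] (min_width=19, slack=3)
Line 2: ['architect', 'dog'] (min_width=13, slack=9)
Line 3: ['structure', 'ocean', 'open'] (min_width=20, slack=2)
Line 4: ['read', 'fire', 'slow', 'curtain'] (min_width=22, slack=0)
Line 5: ['gentle', 'north', 'make', 'bean'] (min_width=22, slack=0)
Line 6: ['language', 'matrix', 'walk'] (min_width=20, slack=2)
Line 7: ['any', 'this', 'python', 'pencil'] (min_width=22, slack=0)
Line 8: ['version', 'frog', 'problem'] (min_width=20, slack=2)
Line 9: ['fast'] (min_width=4, slack=18)
Total lines: 9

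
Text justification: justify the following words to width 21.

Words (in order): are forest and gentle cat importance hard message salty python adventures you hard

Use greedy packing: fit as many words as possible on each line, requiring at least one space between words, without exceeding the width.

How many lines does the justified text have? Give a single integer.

Answer: 4

Derivation:
Line 1: ['are', 'forest', 'and', 'gentle'] (min_width=21, slack=0)
Line 2: ['cat', 'importance', 'hard'] (min_width=19, slack=2)
Line 3: ['message', 'salty', 'python'] (min_width=20, slack=1)
Line 4: ['adventures', 'you', 'hard'] (min_width=19, slack=2)
Total lines: 4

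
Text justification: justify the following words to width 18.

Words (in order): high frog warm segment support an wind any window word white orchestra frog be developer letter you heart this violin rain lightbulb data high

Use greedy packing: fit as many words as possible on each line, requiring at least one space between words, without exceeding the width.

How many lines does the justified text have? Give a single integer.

Answer: 10

Derivation:
Line 1: ['high', 'frog', 'warm'] (min_width=14, slack=4)
Line 2: ['segment', 'support', 'an'] (min_width=18, slack=0)
Line 3: ['wind', 'any', 'window'] (min_width=15, slack=3)
Line 4: ['word', 'white'] (min_width=10, slack=8)
Line 5: ['orchestra', 'frog', 'be'] (min_width=17, slack=1)
Line 6: ['developer', 'letter'] (min_width=16, slack=2)
Line 7: ['you', 'heart', 'this'] (min_width=14, slack=4)
Line 8: ['violin', 'rain'] (min_width=11, slack=7)
Line 9: ['lightbulb', 'data'] (min_width=14, slack=4)
Line 10: ['high'] (min_width=4, slack=14)
Total lines: 10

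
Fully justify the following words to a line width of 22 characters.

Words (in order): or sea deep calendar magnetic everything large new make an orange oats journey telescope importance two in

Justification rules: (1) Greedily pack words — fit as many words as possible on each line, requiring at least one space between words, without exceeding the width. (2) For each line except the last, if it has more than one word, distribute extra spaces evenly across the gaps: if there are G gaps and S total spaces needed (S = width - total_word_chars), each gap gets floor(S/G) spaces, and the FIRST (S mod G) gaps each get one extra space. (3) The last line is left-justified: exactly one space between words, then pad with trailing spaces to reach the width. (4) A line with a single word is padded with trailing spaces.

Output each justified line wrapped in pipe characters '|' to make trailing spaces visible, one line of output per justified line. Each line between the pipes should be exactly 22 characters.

Answer: |or  sea  deep calendar|
|magnetic    everything|
|large   new   make  an|
|orange   oats  journey|
|telescope   importance|
|two in                |

Derivation:
Line 1: ['or', 'sea', 'deep', 'calendar'] (min_width=20, slack=2)
Line 2: ['magnetic', 'everything'] (min_width=19, slack=3)
Line 3: ['large', 'new', 'make', 'an'] (min_width=17, slack=5)
Line 4: ['orange', 'oats', 'journey'] (min_width=19, slack=3)
Line 5: ['telescope', 'importance'] (min_width=20, slack=2)
Line 6: ['two', 'in'] (min_width=6, slack=16)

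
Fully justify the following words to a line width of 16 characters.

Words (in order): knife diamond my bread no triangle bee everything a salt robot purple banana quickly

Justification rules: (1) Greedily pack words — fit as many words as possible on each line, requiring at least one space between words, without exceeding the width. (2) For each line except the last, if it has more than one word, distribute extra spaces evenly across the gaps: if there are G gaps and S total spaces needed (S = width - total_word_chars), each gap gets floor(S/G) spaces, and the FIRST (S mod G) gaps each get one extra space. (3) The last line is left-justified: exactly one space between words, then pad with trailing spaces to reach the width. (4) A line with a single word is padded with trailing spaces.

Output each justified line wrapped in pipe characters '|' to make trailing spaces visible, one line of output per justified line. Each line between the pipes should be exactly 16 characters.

Answer: |knife diamond my|
|bread         no|
|triangle     bee|
|everything     a|
|salt       robot|
|purple    banana|
|quickly         |

Derivation:
Line 1: ['knife', 'diamond', 'my'] (min_width=16, slack=0)
Line 2: ['bread', 'no'] (min_width=8, slack=8)
Line 3: ['triangle', 'bee'] (min_width=12, slack=4)
Line 4: ['everything', 'a'] (min_width=12, slack=4)
Line 5: ['salt', 'robot'] (min_width=10, slack=6)
Line 6: ['purple', 'banana'] (min_width=13, slack=3)
Line 7: ['quickly'] (min_width=7, slack=9)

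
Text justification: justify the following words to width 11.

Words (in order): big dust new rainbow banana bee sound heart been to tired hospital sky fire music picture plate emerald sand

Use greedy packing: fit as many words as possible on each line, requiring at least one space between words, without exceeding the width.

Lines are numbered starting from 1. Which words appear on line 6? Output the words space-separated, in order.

Line 1: ['big', 'dust'] (min_width=8, slack=3)
Line 2: ['new', 'rainbow'] (min_width=11, slack=0)
Line 3: ['banana', 'bee'] (min_width=10, slack=1)
Line 4: ['sound', 'heart'] (min_width=11, slack=0)
Line 5: ['been', 'to'] (min_width=7, slack=4)
Line 6: ['tired'] (min_width=5, slack=6)
Line 7: ['hospital'] (min_width=8, slack=3)
Line 8: ['sky', 'fire'] (min_width=8, slack=3)
Line 9: ['music'] (min_width=5, slack=6)
Line 10: ['picture'] (min_width=7, slack=4)
Line 11: ['plate'] (min_width=5, slack=6)
Line 12: ['emerald'] (min_width=7, slack=4)
Line 13: ['sand'] (min_width=4, slack=7)

Answer: tired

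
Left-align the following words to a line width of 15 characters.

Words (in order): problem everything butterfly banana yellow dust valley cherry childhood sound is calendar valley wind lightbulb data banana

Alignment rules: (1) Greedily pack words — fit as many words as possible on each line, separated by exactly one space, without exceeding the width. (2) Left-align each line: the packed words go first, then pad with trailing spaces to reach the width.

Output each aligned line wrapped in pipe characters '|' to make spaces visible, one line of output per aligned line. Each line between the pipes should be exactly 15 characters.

Answer: |problem        |
|everything     |
|butterfly      |
|banana yellow  |
|dust valley    |
|cherry         |
|childhood sound|
|is calendar    |
|valley wind    |
|lightbulb data |
|banana         |

Derivation:
Line 1: ['problem'] (min_width=7, slack=8)
Line 2: ['everything'] (min_width=10, slack=5)
Line 3: ['butterfly'] (min_width=9, slack=6)
Line 4: ['banana', 'yellow'] (min_width=13, slack=2)
Line 5: ['dust', 'valley'] (min_width=11, slack=4)
Line 6: ['cherry'] (min_width=6, slack=9)
Line 7: ['childhood', 'sound'] (min_width=15, slack=0)
Line 8: ['is', 'calendar'] (min_width=11, slack=4)
Line 9: ['valley', 'wind'] (min_width=11, slack=4)
Line 10: ['lightbulb', 'data'] (min_width=14, slack=1)
Line 11: ['banana'] (min_width=6, slack=9)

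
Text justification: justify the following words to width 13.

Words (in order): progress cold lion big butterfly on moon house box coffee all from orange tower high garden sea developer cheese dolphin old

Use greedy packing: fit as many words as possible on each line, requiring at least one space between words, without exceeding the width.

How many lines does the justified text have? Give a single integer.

Line 1: ['progress', 'cold'] (min_width=13, slack=0)
Line 2: ['lion', 'big'] (min_width=8, slack=5)
Line 3: ['butterfly', 'on'] (min_width=12, slack=1)
Line 4: ['moon', 'house'] (min_width=10, slack=3)
Line 5: ['box', 'coffee'] (min_width=10, slack=3)
Line 6: ['all', 'from'] (min_width=8, slack=5)
Line 7: ['orange', 'tower'] (min_width=12, slack=1)
Line 8: ['high', 'garden'] (min_width=11, slack=2)
Line 9: ['sea', 'developer'] (min_width=13, slack=0)
Line 10: ['cheese'] (min_width=6, slack=7)
Line 11: ['dolphin', 'old'] (min_width=11, slack=2)
Total lines: 11

Answer: 11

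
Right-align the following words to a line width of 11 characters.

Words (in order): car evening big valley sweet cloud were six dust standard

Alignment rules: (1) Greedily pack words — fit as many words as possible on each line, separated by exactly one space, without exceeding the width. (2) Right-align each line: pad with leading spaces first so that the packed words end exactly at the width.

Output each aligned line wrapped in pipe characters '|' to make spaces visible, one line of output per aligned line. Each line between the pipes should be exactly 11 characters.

Line 1: ['car', 'evening'] (min_width=11, slack=0)
Line 2: ['big', 'valley'] (min_width=10, slack=1)
Line 3: ['sweet', 'cloud'] (min_width=11, slack=0)
Line 4: ['were', 'six'] (min_width=8, slack=3)
Line 5: ['dust'] (min_width=4, slack=7)
Line 6: ['standard'] (min_width=8, slack=3)

Answer: |car evening|
| big valley|
|sweet cloud|
|   were six|
|       dust|
|   standard|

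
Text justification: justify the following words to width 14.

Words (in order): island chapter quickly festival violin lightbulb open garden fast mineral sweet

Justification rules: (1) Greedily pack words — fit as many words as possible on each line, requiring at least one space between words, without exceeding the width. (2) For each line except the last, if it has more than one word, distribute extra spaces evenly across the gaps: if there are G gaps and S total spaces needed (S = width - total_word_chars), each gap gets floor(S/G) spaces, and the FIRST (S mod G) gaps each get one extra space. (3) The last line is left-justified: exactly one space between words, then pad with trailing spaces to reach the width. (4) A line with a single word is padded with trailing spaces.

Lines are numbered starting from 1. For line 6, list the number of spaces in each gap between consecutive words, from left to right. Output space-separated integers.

Answer: 4

Derivation:
Line 1: ['island', 'chapter'] (min_width=14, slack=0)
Line 2: ['quickly'] (min_width=7, slack=7)
Line 3: ['festival'] (min_width=8, slack=6)
Line 4: ['violin'] (min_width=6, slack=8)
Line 5: ['lightbulb', 'open'] (min_width=14, slack=0)
Line 6: ['garden', 'fast'] (min_width=11, slack=3)
Line 7: ['mineral', 'sweet'] (min_width=13, slack=1)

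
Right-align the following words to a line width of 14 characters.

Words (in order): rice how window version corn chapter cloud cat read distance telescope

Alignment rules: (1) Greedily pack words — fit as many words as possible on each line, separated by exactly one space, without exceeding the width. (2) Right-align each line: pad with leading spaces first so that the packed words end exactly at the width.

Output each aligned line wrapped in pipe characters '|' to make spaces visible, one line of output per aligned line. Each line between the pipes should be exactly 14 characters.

Line 1: ['rice', 'how'] (min_width=8, slack=6)
Line 2: ['window', 'version'] (min_width=14, slack=0)
Line 3: ['corn', 'chapter'] (min_width=12, slack=2)
Line 4: ['cloud', 'cat', 'read'] (min_width=14, slack=0)
Line 5: ['distance'] (min_width=8, slack=6)
Line 6: ['telescope'] (min_width=9, slack=5)

Answer: |      rice how|
|window version|
|  corn chapter|
|cloud cat read|
|      distance|
|     telescope|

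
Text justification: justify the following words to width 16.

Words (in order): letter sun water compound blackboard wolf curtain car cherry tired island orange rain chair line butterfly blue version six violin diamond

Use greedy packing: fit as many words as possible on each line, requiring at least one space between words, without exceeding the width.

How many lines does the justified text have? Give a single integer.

Line 1: ['letter', 'sun', 'water'] (min_width=16, slack=0)
Line 2: ['compound'] (min_width=8, slack=8)
Line 3: ['blackboard', 'wolf'] (min_width=15, slack=1)
Line 4: ['curtain', 'car'] (min_width=11, slack=5)
Line 5: ['cherry', 'tired'] (min_width=12, slack=4)
Line 6: ['island', 'orange'] (min_width=13, slack=3)
Line 7: ['rain', 'chair', 'line'] (min_width=15, slack=1)
Line 8: ['butterfly', 'blue'] (min_width=14, slack=2)
Line 9: ['version', 'six'] (min_width=11, slack=5)
Line 10: ['violin', 'diamond'] (min_width=14, slack=2)
Total lines: 10

Answer: 10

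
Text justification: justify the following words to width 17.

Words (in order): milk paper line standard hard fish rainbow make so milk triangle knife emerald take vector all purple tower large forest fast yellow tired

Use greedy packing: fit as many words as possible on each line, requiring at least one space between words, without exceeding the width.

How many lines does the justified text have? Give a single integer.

Answer: 9

Derivation:
Line 1: ['milk', 'paper', 'line'] (min_width=15, slack=2)
Line 2: ['standard', 'hard'] (min_width=13, slack=4)
Line 3: ['fish', 'rainbow', 'make'] (min_width=17, slack=0)
Line 4: ['so', 'milk', 'triangle'] (min_width=16, slack=1)
Line 5: ['knife', 'emerald'] (min_width=13, slack=4)
Line 6: ['take', 'vector', 'all'] (min_width=15, slack=2)
Line 7: ['purple', 'tower'] (min_width=12, slack=5)
Line 8: ['large', 'forest', 'fast'] (min_width=17, slack=0)
Line 9: ['yellow', 'tired'] (min_width=12, slack=5)
Total lines: 9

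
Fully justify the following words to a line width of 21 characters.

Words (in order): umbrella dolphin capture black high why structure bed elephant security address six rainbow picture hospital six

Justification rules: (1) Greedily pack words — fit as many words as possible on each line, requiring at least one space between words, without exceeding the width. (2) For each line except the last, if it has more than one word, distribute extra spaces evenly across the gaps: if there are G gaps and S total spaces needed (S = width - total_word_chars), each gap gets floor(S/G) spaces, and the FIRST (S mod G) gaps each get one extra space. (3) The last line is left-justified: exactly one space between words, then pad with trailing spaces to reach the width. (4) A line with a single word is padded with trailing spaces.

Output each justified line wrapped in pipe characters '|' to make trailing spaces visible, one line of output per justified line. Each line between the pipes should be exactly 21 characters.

Answer: |umbrella      dolphin|
|capture   black  high|
|why   structure   bed|
|elephant     security|
|address  six  rainbow|
|picture hospital six |

Derivation:
Line 1: ['umbrella', 'dolphin'] (min_width=16, slack=5)
Line 2: ['capture', 'black', 'high'] (min_width=18, slack=3)
Line 3: ['why', 'structure', 'bed'] (min_width=17, slack=4)
Line 4: ['elephant', 'security'] (min_width=17, slack=4)
Line 5: ['address', 'six', 'rainbow'] (min_width=19, slack=2)
Line 6: ['picture', 'hospital', 'six'] (min_width=20, slack=1)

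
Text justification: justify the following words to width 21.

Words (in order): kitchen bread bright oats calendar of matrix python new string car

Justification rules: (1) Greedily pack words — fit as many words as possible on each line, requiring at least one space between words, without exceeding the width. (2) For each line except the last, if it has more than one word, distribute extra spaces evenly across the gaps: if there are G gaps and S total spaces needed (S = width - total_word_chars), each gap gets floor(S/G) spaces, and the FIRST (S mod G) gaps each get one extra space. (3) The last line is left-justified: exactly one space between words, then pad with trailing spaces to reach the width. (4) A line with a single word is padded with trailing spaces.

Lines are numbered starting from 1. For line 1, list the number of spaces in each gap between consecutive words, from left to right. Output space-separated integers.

Line 1: ['kitchen', 'bread', 'bright'] (min_width=20, slack=1)
Line 2: ['oats', 'calendar', 'of'] (min_width=16, slack=5)
Line 3: ['matrix', 'python', 'new'] (min_width=17, slack=4)
Line 4: ['string', 'car'] (min_width=10, slack=11)

Answer: 2 1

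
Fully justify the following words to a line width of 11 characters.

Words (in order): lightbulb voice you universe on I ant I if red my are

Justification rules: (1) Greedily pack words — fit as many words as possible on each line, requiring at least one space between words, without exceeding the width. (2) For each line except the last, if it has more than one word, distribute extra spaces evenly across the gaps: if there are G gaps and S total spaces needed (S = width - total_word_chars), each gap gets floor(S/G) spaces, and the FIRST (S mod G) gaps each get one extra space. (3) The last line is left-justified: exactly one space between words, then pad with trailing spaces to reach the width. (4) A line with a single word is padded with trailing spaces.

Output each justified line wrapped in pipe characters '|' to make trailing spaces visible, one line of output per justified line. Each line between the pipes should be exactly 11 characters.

Answer: |lightbulb  |
|voice   you|
|universe on|
|I  ant I if|
|red my are |

Derivation:
Line 1: ['lightbulb'] (min_width=9, slack=2)
Line 2: ['voice', 'you'] (min_width=9, slack=2)
Line 3: ['universe', 'on'] (min_width=11, slack=0)
Line 4: ['I', 'ant', 'I', 'if'] (min_width=10, slack=1)
Line 5: ['red', 'my', 'are'] (min_width=10, slack=1)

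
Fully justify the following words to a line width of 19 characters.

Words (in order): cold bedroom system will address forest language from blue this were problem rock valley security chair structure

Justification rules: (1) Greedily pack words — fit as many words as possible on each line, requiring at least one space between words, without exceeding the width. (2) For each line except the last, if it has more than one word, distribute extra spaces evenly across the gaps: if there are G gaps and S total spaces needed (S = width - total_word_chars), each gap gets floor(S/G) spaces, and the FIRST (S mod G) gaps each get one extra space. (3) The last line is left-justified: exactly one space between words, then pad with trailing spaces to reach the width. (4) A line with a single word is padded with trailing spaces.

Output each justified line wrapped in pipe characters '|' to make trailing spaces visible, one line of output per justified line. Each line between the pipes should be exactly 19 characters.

Answer: |cold bedroom system|
|will address forest|
|language  from blue|
|this  were  problem|
|rock         valley|
|security      chair|
|structure          |

Derivation:
Line 1: ['cold', 'bedroom', 'system'] (min_width=19, slack=0)
Line 2: ['will', 'address', 'forest'] (min_width=19, slack=0)
Line 3: ['language', 'from', 'blue'] (min_width=18, slack=1)
Line 4: ['this', 'were', 'problem'] (min_width=17, slack=2)
Line 5: ['rock', 'valley'] (min_width=11, slack=8)
Line 6: ['security', 'chair'] (min_width=14, slack=5)
Line 7: ['structure'] (min_width=9, slack=10)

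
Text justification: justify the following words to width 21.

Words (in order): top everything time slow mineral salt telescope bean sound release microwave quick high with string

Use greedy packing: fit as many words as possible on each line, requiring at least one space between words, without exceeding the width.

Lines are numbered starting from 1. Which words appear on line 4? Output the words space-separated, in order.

Line 1: ['top', 'everything', 'time'] (min_width=19, slack=2)
Line 2: ['slow', 'mineral', 'salt'] (min_width=17, slack=4)
Line 3: ['telescope', 'bean', 'sound'] (min_width=20, slack=1)
Line 4: ['release', 'microwave'] (min_width=17, slack=4)
Line 5: ['quick', 'high', 'with'] (min_width=15, slack=6)
Line 6: ['string'] (min_width=6, slack=15)

Answer: release microwave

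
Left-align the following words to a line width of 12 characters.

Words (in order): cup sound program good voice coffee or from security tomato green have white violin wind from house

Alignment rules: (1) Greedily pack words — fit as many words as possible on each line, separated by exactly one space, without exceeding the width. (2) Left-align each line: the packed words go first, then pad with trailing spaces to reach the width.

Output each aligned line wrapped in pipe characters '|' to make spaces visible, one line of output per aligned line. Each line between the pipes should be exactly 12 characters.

Line 1: ['cup', 'sound'] (min_width=9, slack=3)
Line 2: ['program', 'good'] (min_width=12, slack=0)
Line 3: ['voice', 'coffee'] (min_width=12, slack=0)
Line 4: ['or', 'from'] (min_width=7, slack=5)
Line 5: ['security'] (min_width=8, slack=4)
Line 6: ['tomato', 'green'] (min_width=12, slack=0)
Line 7: ['have', 'white'] (min_width=10, slack=2)
Line 8: ['violin', 'wind'] (min_width=11, slack=1)
Line 9: ['from', 'house'] (min_width=10, slack=2)

Answer: |cup sound   |
|program good|
|voice coffee|
|or from     |
|security    |
|tomato green|
|have white  |
|violin wind |
|from house  |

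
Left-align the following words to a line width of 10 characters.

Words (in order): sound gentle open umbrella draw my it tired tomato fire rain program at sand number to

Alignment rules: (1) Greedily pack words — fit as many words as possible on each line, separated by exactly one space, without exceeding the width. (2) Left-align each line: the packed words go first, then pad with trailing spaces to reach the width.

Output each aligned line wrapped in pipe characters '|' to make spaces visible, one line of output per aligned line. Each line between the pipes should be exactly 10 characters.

Answer: |sound     |
|gentle    |
|open      |
|umbrella  |
|draw my it|
|tired     |
|tomato    |
|fire rain |
|program at|
|sand      |
|number to |

Derivation:
Line 1: ['sound'] (min_width=5, slack=5)
Line 2: ['gentle'] (min_width=6, slack=4)
Line 3: ['open'] (min_width=4, slack=6)
Line 4: ['umbrella'] (min_width=8, slack=2)
Line 5: ['draw', 'my', 'it'] (min_width=10, slack=0)
Line 6: ['tired'] (min_width=5, slack=5)
Line 7: ['tomato'] (min_width=6, slack=4)
Line 8: ['fire', 'rain'] (min_width=9, slack=1)
Line 9: ['program', 'at'] (min_width=10, slack=0)
Line 10: ['sand'] (min_width=4, slack=6)
Line 11: ['number', 'to'] (min_width=9, slack=1)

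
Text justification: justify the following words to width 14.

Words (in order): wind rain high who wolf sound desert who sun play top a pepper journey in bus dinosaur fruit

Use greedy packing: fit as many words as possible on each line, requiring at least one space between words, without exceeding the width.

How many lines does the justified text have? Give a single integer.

Line 1: ['wind', 'rain', 'high'] (min_width=14, slack=0)
Line 2: ['who', 'wolf', 'sound'] (min_width=14, slack=0)
Line 3: ['desert', 'who', 'sun'] (min_width=14, slack=0)
Line 4: ['play', 'top', 'a'] (min_width=10, slack=4)
Line 5: ['pepper', 'journey'] (min_width=14, slack=0)
Line 6: ['in', 'bus'] (min_width=6, slack=8)
Line 7: ['dinosaur', 'fruit'] (min_width=14, slack=0)
Total lines: 7

Answer: 7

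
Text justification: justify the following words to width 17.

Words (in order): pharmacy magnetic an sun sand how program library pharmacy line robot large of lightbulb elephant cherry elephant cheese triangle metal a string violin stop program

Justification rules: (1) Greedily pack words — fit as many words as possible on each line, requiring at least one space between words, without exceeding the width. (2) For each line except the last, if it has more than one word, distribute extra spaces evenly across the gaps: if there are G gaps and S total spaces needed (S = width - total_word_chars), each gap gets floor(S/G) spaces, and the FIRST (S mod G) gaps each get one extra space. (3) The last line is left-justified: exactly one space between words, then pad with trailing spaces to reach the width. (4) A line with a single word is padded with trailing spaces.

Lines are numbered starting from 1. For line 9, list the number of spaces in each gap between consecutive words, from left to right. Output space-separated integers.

Answer: 2 1

Derivation:
Line 1: ['pharmacy', 'magnetic'] (min_width=17, slack=0)
Line 2: ['an', 'sun', 'sand', 'how'] (min_width=15, slack=2)
Line 3: ['program', 'library'] (min_width=15, slack=2)
Line 4: ['pharmacy', 'line'] (min_width=13, slack=4)
Line 5: ['robot', 'large', 'of'] (min_width=14, slack=3)
Line 6: ['lightbulb'] (min_width=9, slack=8)
Line 7: ['elephant', 'cherry'] (min_width=15, slack=2)
Line 8: ['elephant', 'cheese'] (min_width=15, slack=2)
Line 9: ['triangle', 'metal', 'a'] (min_width=16, slack=1)
Line 10: ['string', 'violin'] (min_width=13, slack=4)
Line 11: ['stop', 'program'] (min_width=12, slack=5)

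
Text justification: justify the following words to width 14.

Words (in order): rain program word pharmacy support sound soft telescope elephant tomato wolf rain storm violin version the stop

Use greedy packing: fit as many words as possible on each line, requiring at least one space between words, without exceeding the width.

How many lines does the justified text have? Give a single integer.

Answer: 9

Derivation:
Line 1: ['rain', 'program'] (min_width=12, slack=2)
Line 2: ['word', 'pharmacy'] (min_width=13, slack=1)
Line 3: ['support', 'sound'] (min_width=13, slack=1)
Line 4: ['soft', 'telescope'] (min_width=14, slack=0)
Line 5: ['elephant'] (min_width=8, slack=6)
Line 6: ['tomato', 'wolf'] (min_width=11, slack=3)
Line 7: ['rain', 'storm'] (min_width=10, slack=4)
Line 8: ['violin', 'version'] (min_width=14, slack=0)
Line 9: ['the', 'stop'] (min_width=8, slack=6)
Total lines: 9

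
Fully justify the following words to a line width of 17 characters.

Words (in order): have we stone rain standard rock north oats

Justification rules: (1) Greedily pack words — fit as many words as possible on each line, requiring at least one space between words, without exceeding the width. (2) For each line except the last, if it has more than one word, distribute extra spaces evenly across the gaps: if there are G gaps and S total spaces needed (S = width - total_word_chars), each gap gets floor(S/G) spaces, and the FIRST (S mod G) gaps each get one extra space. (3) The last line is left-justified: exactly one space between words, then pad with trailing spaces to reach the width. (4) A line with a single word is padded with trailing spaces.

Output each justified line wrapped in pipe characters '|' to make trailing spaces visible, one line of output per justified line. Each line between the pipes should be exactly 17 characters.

Line 1: ['have', 'we', 'stone'] (min_width=13, slack=4)
Line 2: ['rain', 'standard'] (min_width=13, slack=4)
Line 3: ['rock', 'north', 'oats'] (min_width=15, slack=2)

Answer: |have   we   stone|
|rain     standard|
|rock north oats  |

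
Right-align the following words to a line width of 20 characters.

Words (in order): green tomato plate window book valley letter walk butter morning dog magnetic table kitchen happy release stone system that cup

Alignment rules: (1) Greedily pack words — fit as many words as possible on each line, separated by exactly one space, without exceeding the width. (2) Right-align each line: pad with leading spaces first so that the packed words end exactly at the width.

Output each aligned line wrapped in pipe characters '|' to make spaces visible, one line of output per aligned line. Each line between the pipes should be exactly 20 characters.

Line 1: ['green', 'tomato', 'plate'] (min_width=18, slack=2)
Line 2: ['window', 'book', 'valley'] (min_width=18, slack=2)
Line 3: ['letter', 'walk', 'butter'] (min_width=18, slack=2)
Line 4: ['morning', 'dog', 'magnetic'] (min_width=20, slack=0)
Line 5: ['table', 'kitchen', 'happy'] (min_width=19, slack=1)
Line 6: ['release', 'stone', 'system'] (min_width=20, slack=0)
Line 7: ['that', 'cup'] (min_width=8, slack=12)

Answer: |  green tomato plate|
|  window book valley|
|  letter walk butter|
|morning dog magnetic|
| table kitchen happy|
|release stone system|
|            that cup|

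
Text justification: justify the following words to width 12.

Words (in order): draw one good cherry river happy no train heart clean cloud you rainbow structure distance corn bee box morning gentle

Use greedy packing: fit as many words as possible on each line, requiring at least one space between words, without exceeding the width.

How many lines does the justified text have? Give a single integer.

Answer: 12

Derivation:
Line 1: ['draw', 'one'] (min_width=8, slack=4)
Line 2: ['good', 'cherry'] (min_width=11, slack=1)
Line 3: ['river', 'happy'] (min_width=11, slack=1)
Line 4: ['no', 'train'] (min_width=8, slack=4)
Line 5: ['heart', 'clean'] (min_width=11, slack=1)
Line 6: ['cloud', 'you'] (min_width=9, slack=3)
Line 7: ['rainbow'] (min_width=7, slack=5)
Line 8: ['structure'] (min_width=9, slack=3)
Line 9: ['distance'] (min_width=8, slack=4)
Line 10: ['corn', 'bee', 'box'] (min_width=12, slack=0)
Line 11: ['morning'] (min_width=7, slack=5)
Line 12: ['gentle'] (min_width=6, slack=6)
Total lines: 12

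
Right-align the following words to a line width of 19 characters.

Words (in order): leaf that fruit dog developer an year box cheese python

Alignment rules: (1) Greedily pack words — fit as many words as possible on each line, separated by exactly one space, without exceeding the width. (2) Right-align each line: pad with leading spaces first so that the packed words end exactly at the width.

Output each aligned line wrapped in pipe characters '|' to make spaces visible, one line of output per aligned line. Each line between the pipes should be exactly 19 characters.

Line 1: ['leaf', 'that', 'fruit', 'dog'] (min_width=19, slack=0)
Line 2: ['developer', 'an', 'year'] (min_width=17, slack=2)
Line 3: ['box', 'cheese', 'python'] (min_width=17, slack=2)

Answer: |leaf that fruit dog|
|  developer an year|
|  box cheese python|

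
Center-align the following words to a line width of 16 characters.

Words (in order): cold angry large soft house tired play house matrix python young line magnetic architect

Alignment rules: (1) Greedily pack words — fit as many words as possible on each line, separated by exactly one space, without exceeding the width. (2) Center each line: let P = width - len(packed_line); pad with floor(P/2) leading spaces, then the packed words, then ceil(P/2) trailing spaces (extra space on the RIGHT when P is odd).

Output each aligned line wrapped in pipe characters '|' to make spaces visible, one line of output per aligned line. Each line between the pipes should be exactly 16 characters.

Answer: |cold angry large|
|soft house tired|
|   play house   |
| matrix python  |
|   young line   |
|    magnetic    |
|   architect    |

Derivation:
Line 1: ['cold', 'angry', 'large'] (min_width=16, slack=0)
Line 2: ['soft', 'house', 'tired'] (min_width=16, slack=0)
Line 3: ['play', 'house'] (min_width=10, slack=6)
Line 4: ['matrix', 'python'] (min_width=13, slack=3)
Line 5: ['young', 'line'] (min_width=10, slack=6)
Line 6: ['magnetic'] (min_width=8, slack=8)
Line 7: ['architect'] (min_width=9, slack=7)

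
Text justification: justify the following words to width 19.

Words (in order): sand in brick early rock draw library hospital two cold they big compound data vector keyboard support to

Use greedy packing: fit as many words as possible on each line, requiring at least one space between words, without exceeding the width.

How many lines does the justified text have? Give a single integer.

Answer: 6

Derivation:
Line 1: ['sand', 'in', 'brick', 'early'] (min_width=19, slack=0)
Line 2: ['rock', 'draw', 'library'] (min_width=17, slack=2)
Line 3: ['hospital', 'two', 'cold'] (min_width=17, slack=2)
Line 4: ['they', 'big', 'compound'] (min_width=17, slack=2)
Line 5: ['data', 'vector'] (min_width=11, slack=8)
Line 6: ['keyboard', 'support', 'to'] (min_width=19, slack=0)
Total lines: 6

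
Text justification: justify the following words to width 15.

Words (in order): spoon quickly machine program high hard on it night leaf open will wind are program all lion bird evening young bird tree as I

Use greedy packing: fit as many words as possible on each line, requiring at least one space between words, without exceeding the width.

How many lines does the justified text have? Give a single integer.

Line 1: ['spoon', 'quickly'] (min_width=13, slack=2)
Line 2: ['machine', 'program'] (min_width=15, slack=0)
Line 3: ['high', 'hard', 'on', 'it'] (min_width=15, slack=0)
Line 4: ['night', 'leaf', 'open'] (min_width=15, slack=0)
Line 5: ['will', 'wind', 'are'] (min_width=13, slack=2)
Line 6: ['program', 'all'] (min_width=11, slack=4)
Line 7: ['lion', 'bird'] (min_width=9, slack=6)
Line 8: ['evening', 'young'] (min_width=13, slack=2)
Line 9: ['bird', 'tree', 'as', 'I'] (min_width=14, slack=1)
Total lines: 9

Answer: 9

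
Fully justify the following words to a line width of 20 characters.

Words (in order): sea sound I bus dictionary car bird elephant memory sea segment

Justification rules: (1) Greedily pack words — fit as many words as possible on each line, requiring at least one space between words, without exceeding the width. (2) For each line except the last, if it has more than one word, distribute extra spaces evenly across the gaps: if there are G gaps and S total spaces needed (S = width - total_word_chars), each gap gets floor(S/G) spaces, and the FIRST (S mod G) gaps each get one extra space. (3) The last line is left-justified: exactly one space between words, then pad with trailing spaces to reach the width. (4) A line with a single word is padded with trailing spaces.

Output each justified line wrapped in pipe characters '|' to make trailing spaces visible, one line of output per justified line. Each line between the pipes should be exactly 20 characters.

Line 1: ['sea', 'sound', 'I', 'bus'] (min_width=15, slack=5)
Line 2: ['dictionary', 'car', 'bird'] (min_width=19, slack=1)
Line 3: ['elephant', 'memory', 'sea'] (min_width=19, slack=1)
Line 4: ['segment'] (min_width=7, slack=13)

Answer: |sea   sound   I  bus|
|dictionary  car bird|
|elephant  memory sea|
|segment             |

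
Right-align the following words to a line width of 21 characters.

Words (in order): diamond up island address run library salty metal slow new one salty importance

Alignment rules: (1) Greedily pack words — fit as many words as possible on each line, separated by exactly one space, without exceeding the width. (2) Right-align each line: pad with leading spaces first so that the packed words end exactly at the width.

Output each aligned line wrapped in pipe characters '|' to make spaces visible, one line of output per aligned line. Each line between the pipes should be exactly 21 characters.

Line 1: ['diamond', 'up', 'island'] (min_width=17, slack=4)
Line 2: ['address', 'run', 'library'] (min_width=19, slack=2)
Line 3: ['salty', 'metal', 'slow', 'new'] (min_width=20, slack=1)
Line 4: ['one', 'salty', 'importance'] (min_width=20, slack=1)

Answer: |    diamond up island|
|  address run library|
| salty metal slow new|
| one salty importance|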